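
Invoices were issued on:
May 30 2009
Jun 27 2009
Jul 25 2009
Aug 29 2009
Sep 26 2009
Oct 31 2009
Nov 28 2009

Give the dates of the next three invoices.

All Saturdays; the gaps (28, 28, 35, 28, 35, 28) vary with month length.
This is the last Saturday of each month.
Last Saturday of December 2009: Dec 26 2009.
Last Saturday of January 2010: Jan 30 2010.
February 2010 ends with Saturday Feb 27 2010.

Dec 26 2009, Jan 30 2010, Feb 27 2010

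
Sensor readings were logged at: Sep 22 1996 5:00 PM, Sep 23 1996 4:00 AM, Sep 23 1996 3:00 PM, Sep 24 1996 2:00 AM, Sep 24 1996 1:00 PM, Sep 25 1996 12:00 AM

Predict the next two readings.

The interval is a steady 11 hours (11, 11, 11, 11, 11).
Sep 25 1996 12:00 AM + 11 h = Sep 25 1996 11:00 AM.
Sep 25 1996 11:00 AM + 11 h = Sep 25 1996 10:00 PM.

Sep 25 1996 11:00 AM, Sep 25 1996 10:00 PM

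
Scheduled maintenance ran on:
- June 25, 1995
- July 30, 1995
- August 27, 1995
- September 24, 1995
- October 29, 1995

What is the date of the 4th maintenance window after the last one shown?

These are Sundays with 35, 28, 28, 35-day gaps.
Each is the final Sunday of its month — July 30, 1995 is past the 28th, so '4th Sunday' doesn't fit.
Last Sunday of November 1995: November 26, 1995.
December 1995 ends with Sunday December 31, 1995.
January 1996 ends with Sunday January 28, 1996.
Last Sunday of February 1996: February 25, 1996.

February 25, 1996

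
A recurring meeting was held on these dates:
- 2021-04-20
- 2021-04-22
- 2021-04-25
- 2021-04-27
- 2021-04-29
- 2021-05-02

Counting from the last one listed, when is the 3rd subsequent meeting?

2021-05-09

Gaps: 2, 3, 2, 2, 3 days — not constant, but cyclic with period 3.
The events fall on every Tuesday, Thursday and Sunday.
The following Tuesday is 2021-05-04.
Next Thursday: 2021-05-06.
The following Sunday is 2021-05-09.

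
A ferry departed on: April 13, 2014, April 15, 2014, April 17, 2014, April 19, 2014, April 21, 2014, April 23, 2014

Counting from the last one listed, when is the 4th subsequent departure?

May 1, 2014

Gaps between consecutive events: 2, 2, 2, 2, 2 days — a constant 2-day interval.
April 23, 2014 + 2 days = April 25, 2014.
April 25, 2014 + 2 days = April 27, 2014.
April 27, 2014 + 2 days = April 29, 2014.
April 29, 2014 + 2 days = May 1, 2014.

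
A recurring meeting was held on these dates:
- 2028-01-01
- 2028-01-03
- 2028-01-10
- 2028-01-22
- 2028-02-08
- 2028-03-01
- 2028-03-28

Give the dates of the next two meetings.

2028-04-29, 2028-06-05

Gaps: 2, 7, 12, 17, 22, 27 days — each gap is 5 larger than the previous one.
Next gap: 32 days. 2028-03-28 + 32 days = 2028-04-29.
Next gap: 37 days. 2028-04-29 + 37 days = 2028-06-05.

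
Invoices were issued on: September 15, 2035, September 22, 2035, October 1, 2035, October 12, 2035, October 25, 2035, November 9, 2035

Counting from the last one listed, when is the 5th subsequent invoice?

Gaps: 7, 9, 11, 13, 15 days — each gap is 2 larger than the previous one.
Next gap: 17 days. November 9, 2035 + 17 days = November 26, 2035.
Next gap: 19 days. November 26, 2035 + 19 days = December 15, 2035.
Next gap: 21 days. December 15, 2035 + 21 days = January 5, 2036.
Next gap: 23 days. January 5, 2036 + 23 days = January 28, 2036.
Next gap: 25 days. January 28, 2036 + 25 days = February 22, 2036.

February 22, 2036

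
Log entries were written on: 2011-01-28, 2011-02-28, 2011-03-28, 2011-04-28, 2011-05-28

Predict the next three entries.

Gaps: 31, 28, 31, 30 days — not constant. Every event is on the 28th of the month.
Pattern: the 28th of each month.
Next: June 2011 → 2011-06-28.
Next: July 2011 → 2011-07-28.
Next: August 2011 → 2011-08-28.

2011-06-28, 2011-07-28, 2011-08-28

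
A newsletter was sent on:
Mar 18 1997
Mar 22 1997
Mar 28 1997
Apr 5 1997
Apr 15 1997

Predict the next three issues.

Apr 27 1997, May 11 1997, May 27 1997

The spacing grows by 2 each time: 4, 6, 8, 10 days.
Next gap: 12 days. Apr 15 1997 + 12 days = Apr 27 1997.
Next gap: 14 days. Apr 27 1997 + 14 days = May 11 1997.
Next gap: 16 days. May 11 1997 + 16 days = May 27 1997.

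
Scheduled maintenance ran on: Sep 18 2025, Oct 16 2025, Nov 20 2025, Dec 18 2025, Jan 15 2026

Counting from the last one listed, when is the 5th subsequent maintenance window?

Jun 18 2026

These are Thursdays at 28- or 35-day spacing (28, 35, 28, 28).
The pattern: 3rd Thursday of the month.
February 2026 — 3rd Thursday is Feb 19 2026.
March 2026 — 3rd Thursday is Mar 19 2026.
3rd Thursday of April 2026: Apr 16 2026.
3rd Thursday of May 2026: May 21 2026.
June 2026 — 3rd Thursday is Jun 18 2026.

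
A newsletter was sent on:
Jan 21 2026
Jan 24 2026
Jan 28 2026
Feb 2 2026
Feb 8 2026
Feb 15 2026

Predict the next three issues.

Feb 23 2026, Mar 4 2026, Mar 14 2026

Intervals are 3, 4, 5, 6, 7 days — an arithmetic progression with common difference 1.
Next gap: 8 days. Feb 15 2026 + 8 days = Feb 23 2026.
Next gap: 9 days. Feb 23 2026 + 9 days = Mar 4 2026.
Next gap: 10 days. Mar 4 2026 + 10 days = Mar 14 2026.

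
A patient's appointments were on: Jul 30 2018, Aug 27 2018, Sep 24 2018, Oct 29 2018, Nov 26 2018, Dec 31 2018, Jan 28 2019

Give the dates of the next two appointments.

Feb 25 2019, Mar 25 2019

All Mondays; the gaps (28, 28, 35, 28, 35, 28) vary with month length.
This is the last Monday of each month.
February 2019 ends with Monday Feb 25 2019.
March 2019 ends with Monday Mar 25 2019.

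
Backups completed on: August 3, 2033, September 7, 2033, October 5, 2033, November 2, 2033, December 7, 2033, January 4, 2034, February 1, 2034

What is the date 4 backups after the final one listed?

These are Wednesdays at 28- or 35-day spacing (35, 28, 28, 35, 28, 28).
The pattern: 1st Wednesday of the month.
1st Wednesday of March 2034: March 1, 2034.
April 2034 — 1st Wednesday is April 5, 2034.
1st Wednesday of May 2034: May 3, 2034.
June 2034 — 1st Wednesday is June 7, 2034.

June 7, 2034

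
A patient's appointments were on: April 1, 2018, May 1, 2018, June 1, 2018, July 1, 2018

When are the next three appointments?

Each date is the 1st; the gaps (30, 31, 30) track the month lengths.
The rule is the 1st of each month.
Next: August 2018 → August 1, 2018.
September 2018: September 1, 2018.
Next: October 2018 → October 1, 2018.

August 1, 2018; September 1, 2018; October 1, 2018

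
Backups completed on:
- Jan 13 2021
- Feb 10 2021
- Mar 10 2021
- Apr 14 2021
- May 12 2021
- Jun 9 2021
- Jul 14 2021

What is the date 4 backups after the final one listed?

Nov 10 2021

Gaps: 28, 28, 35, 28, 28, 35 days — a mix of 28 and 35. Every date is a Wednesday.
Each is the 2nd Wednesday of its month.
August 2021 — 2nd Wednesday is Aug 11 2021.
2nd Wednesday of September 2021: Sep 8 2021.
October 2021 — 2nd Wednesday is Oct 13 2021.
2nd Wednesday of November 2021: Nov 10 2021.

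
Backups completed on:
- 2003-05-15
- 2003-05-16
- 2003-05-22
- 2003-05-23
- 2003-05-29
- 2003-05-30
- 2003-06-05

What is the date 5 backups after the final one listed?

The gap pattern 1, 6, 1, 6, 1, 6 repeats every 2 events.
These are the Thursdays and Fridays of each week.
Next Friday: 2003-06-06.
Next Thursday: 2003-06-12.
Next Friday: 2003-06-13.
Next Thursday: 2003-06-19.
Next Friday: 2003-06-20.

2003-06-20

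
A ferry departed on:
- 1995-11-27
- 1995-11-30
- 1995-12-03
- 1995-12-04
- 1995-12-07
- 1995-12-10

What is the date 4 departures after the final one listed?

Gaps: 3, 3, 1, 3, 3 days — not constant, but cyclic with period 3.
The events fall on every Monday, Thursday and Sunday.
Next Monday: 1995-12-11.
The following Thursday is 1995-12-14.
The following Sunday is 1995-12-17.
The following Monday is 1995-12-18.

1995-12-18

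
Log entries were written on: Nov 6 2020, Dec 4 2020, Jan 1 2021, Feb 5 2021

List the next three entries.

Mar 5 2021, Apr 2 2021, May 7 2021

These are Fridays at 28- or 35-day spacing (28, 28, 35).
The pattern: 1st Friday of the month.
March 2021 — 1st Friday is Mar 5 2021.
1st Friday of April 2021: Apr 2 2021.
1st Friday of May 2021: May 7 2021.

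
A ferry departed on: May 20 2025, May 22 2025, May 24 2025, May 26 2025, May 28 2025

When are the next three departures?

Every event comes 2 days after the last (2, 2, 2, 2).
May 28 2025 + 2 days = May 30 2025.
May 30 2025 + 2 days = Jun 1 2025.
Jun 1 2025 + 2 days = Jun 3 2025.

May 30 2025, Jun 1 2025, Jun 3 2025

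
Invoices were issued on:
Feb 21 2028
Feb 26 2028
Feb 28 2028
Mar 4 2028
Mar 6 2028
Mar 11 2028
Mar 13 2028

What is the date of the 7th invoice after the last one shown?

Apr 8 2028

The gap pattern 5, 2, 5, 2, 5, 2 repeats every 2 events.
These are the Mondays and Saturdays of each week.
Next Saturday: Mar 18 2028.
Next Monday: Mar 20 2028.
The following Saturday is Mar 25 2028.
The following Monday is Mar 27 2028.
Next Saturday: Apr 1 2028.
Next Monday: Apr 3 2028.
Next Saturday: Apr 8 2028.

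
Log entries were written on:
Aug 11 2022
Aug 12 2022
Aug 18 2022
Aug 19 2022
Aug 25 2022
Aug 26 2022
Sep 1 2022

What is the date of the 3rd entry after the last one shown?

Every event lands on a Thursday or Friday (gaps cycle 1, 6, 1, 6, 1, 6).
So the schedule is: every Thursday and Friday.
Next Friday: Sep 2 2022.
The following Thursday is Sep 8 2022.
Next Friday: Sep 9 2022.

Sep 9 2022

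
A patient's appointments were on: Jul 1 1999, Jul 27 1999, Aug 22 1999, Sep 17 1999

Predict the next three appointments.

Every event comes 26 days after the last (26, 26, 26).
Sep 17 1999 + 26 days = Oct 13 1999.
Oct 13 1999 + 26 days = Nov 8 1999.
Nov 8 1999 + 26 days = Dec 4 1999.

Oct 13 1999, Nov 8 1999, Dec 4 1999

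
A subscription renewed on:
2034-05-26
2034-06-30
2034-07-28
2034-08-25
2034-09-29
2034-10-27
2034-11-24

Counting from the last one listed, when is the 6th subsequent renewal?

Every date is a Friday; gaps 35, 28, 28, 35, 28, 28 days.
Each is the last Friday of its month (at least one falls on the 29th or later, ruling out '4th Friday').
Last Friday of December 2034: 2034-12-29.
Last Friday of January 2035: 2035-01-26.
Last Friday of February 2035: 2035-02-23.
March 2035 ends with Friday 2035-03-30.
April 2035 ends with Friday 2035-04-27.
May 2035 ends with Friday 2035-05-25.

2035-05-25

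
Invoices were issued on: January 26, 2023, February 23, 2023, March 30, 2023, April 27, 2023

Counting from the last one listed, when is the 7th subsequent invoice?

Every date is a Thursday; gaps 28, 35, 28 days.
Each is the last Thursday of its month (at least one falls on the 29th or later, ruling out '4th Thursday').
May 2023 ends with Thursday May 25, 2023.
Last Thursday of June 2023: June 29, 2023.
Last Thursday of July 2023: July 27, 2023.
Last Thursday of August 2023: August 31, 2023.
September 2023 ends with Thursday September 28, 2023.
Last Thursday of October 2023: October 26, 2023.
November 2023 ends with Thursday November 30, 2023.

November 30, 2023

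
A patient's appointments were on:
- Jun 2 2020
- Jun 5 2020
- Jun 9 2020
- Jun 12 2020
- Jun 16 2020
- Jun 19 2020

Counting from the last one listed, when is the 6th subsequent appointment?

Jul 10 2020

The gap pattern 3, 4, 3, 4, 3 repeats every 2 events.
These are the Tuesdays and Fridays of each week.
The following Tuesday is Jun 23 2020.
The following Friday is Jun 26 2020.
Next Tuesday: Jun 30 2020.
Next Friday: Jul 3 2020.
The following Tuesday is Jul 7 2020.
Next Friday: Jul 10 2020.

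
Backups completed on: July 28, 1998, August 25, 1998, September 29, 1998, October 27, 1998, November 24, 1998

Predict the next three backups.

These are Tuesdays with 28, 35, 28, 28-day gaps.
Each is the final Tuesday of its month — September 29, 1998 is past the 28th, so '4th Tuesday' doesn't fit.
December 1998 ends with Tuesday December 29, 1998.
Last Tuesday of January 1999: January 26, 1999.
February 1999 ends with Tuesday February 23, 1999.

December 29, 1998; January 26, 1999; February 23, 1999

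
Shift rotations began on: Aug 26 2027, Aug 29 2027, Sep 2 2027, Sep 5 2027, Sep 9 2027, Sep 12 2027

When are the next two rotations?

Sep 16 2027, Sep 19 2027

Every event lands on a Thursday or Sunday (gaps cycle 3, 4, 3, 4, 3).
So the schedule is: every Thursday and Sunday.
The following Thursday is Sep 16 2027.
The following Sunday is Sep 19 2027.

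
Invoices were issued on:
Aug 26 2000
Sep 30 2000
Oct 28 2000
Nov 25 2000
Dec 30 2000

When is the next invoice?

Jan 27 2001

These are Saturdays with 35, 28, 28, 35-day gaps.
Each is the final Saturday of its month — Sep 30 2000 is past the 28th, so '4th Saturday' doesn't fit.
January 2001 ends with Saturday Jan 27 2001.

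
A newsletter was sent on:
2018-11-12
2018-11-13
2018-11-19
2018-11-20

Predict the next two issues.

2018-11-26, 2018-11-27

Gaps: 1, 6, 1 days — not constant, but cyclic with period 2.
The events fall on every Monday and Tuesday.
Next Monday: 2018-11-26.
The following Tuesday is 2018-11-27.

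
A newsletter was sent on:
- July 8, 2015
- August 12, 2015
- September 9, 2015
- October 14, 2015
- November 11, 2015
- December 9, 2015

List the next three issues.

These are Wednesdays at 28- or 35-day spacing (35, 28, 35, 28, 28).
The pattern: 2nd Wednesday of the month.
2nd Wednesday of January 2016: January 13, 2016.
2nd Wednesday of February 2016: February 10, 2016.
2nd Wednesday of March 2016: March 9, 2016.

January 13, 2016; February 10, 2016; March 9, 2016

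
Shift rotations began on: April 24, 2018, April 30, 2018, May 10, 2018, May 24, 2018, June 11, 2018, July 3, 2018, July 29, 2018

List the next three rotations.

The spacing grows by 4 each time: 6, 10, 14, 18, 22, 26 days.
Next gap: 30 days. July 29, 2018 + 30 days = August 28, 2018.
Next gap: 34 days. August 28, 2018 + 34 days = October 1, 2018.
Next gap: 38 days. October 1, 2018 + 38 days = November 8, 2018.

August 28, 2018; October 1, 2018; November 8, 2018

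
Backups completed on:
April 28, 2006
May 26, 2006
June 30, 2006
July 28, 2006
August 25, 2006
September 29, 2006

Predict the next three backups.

October 27, 2006; November 24, 2006; December 29, 2006

All Fridays; the gaps (28, 35, 28, 28, 35) vary with month length.
This is the last Friday of each month.
October 2006 ends with Friday October 27, 2006.
November 2006 ends with Friday November 24, 2006.
Last Friday of December 2006: December 29, 2006.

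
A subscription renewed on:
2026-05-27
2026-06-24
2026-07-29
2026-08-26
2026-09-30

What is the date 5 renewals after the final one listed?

2027-02-24

All Wednesdays; the gaps (28, 35, 28, 35) vary with month length.
This is the last Wednesday of each month.
October 2026 ends with Wednesday 2026-10-28.
Last Wednesday of November 2026: 2026-11-25.
Last Wednesday of December 2026: 2026-12-30.
Last Wednesday of January 2027: 2027-01-27.
February 2027 ends with Wednesday 2027-02-24.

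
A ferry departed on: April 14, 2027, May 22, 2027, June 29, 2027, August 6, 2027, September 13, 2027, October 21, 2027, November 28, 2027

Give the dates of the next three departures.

Every event comes 38 days after the last (38, 38, 38, 38, 38, 38).
November 28, 2027 + 38 days = January 5, 2028.
January 5, 2028 + 38 days = February 12, 2028.
February 12, 2028 + 38 days = March 21, 2028.

January 5, 2028; February 12, 2028; March 21, 2028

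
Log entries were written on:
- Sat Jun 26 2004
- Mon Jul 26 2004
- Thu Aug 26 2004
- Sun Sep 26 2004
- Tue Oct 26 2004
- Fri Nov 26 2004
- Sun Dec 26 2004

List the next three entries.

Gaps: 30, 31, 31, 30, 31, 30 days — not constant. Every event is on the 26th of the month.
Pattern: the 26th of each month.
January 2005: Wed Jan 26 2005.
Next: February 2005 → Sat Feb 26 2005.
March 2005: Sat Mar 26 2005.

Wed Jan 26 2005, Sat Feb 26 2005, Sat Mar 26 2005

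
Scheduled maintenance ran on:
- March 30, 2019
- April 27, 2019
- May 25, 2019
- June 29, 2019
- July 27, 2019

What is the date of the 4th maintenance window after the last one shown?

All Saturdays; the gaps (28, 28, 35, 28) vary with month length.
This is the last Saturday of each month.
Last Saturday of August 2019: August 31, 2019.
Last Saturday of September 2019: September 28, 2019.
Last Saturday of October 2019: October 26, 2019.
November 2019 ends with Saturday November 30, 2019.

November 30, 2019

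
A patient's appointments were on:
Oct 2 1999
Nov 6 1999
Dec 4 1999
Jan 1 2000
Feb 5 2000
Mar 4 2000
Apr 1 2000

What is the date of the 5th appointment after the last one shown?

Sep 2 2000

Gaps: 35, 28, 28, 35, 28, 28 days — a mix of 28 and 35. Every date is a Saturday.
Each is the 1st Saturday of its month.
1st Saturday of May 2000: May 6 2000.
1st Saturday of June 2000: Jun 3 2000.
July 2000 — 1st Saturday is Jul 1 2000.
1st Saturday of August 2000: Aug 5 2000.
September 2000 — 1st Saturday is Sep 2 2000.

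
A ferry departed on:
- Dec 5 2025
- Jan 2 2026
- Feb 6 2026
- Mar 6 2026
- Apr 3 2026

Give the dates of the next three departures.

These are Fridays at 28- or 35-day spacing (28, 35, 28, 28).
The pattern: 1st Friday of the month.
1st Friday of May 2026: May 1 2026.
June 2026 — 1st Friday is Jun 5 2026.
July 2026 — 1st Friday is Jul 3 2026.

May 1 2026, Jun 5 2026, Jul 3 2026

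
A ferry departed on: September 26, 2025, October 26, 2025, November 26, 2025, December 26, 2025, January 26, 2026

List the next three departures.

February 26, 2026; March 26, 2026; April 26, 2026

The day-of-month is always 26 (30, 31, 30, 31 days between events).
So this recurs on the 26th of each month.
Next: February 2026 → February 26, 2026.
March 2026: March 26, 2026.
Next: April 2026 → April 26, 2026.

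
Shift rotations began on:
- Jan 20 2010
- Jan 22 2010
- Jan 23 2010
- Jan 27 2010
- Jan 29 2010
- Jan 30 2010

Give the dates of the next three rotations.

Every event lands on a Wednesday or Friday or Saturday (gaps cycle 2, 1, 4, 2, 1).
So the schedule is: every Wednesday, Friday and Saturday.
The following Wednesday is Feb 3 2010.
Next Friday: Feb 5 2010.
Next Saturday: Feb 6 2010.

Feb 3 2010, Feb 5 2010, Feb 6 2010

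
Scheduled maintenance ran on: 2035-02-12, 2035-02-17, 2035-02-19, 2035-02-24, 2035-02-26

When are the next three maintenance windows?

The gap pattern 5, 2, 5, 2 repeats every 2 events.
These are the Mondays and Saturdays of each week.
The following Saturday is 2035-03-03.
Next Monday: 2035-03-05.
Next Saturday: 2035-03-10.

2035-03-03, 2035-03-05, 2035-03-10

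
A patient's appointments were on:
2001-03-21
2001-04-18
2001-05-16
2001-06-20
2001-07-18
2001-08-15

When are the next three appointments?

2001-09-19, 2001-10-17, 2001-11-21

These are Wednesdays at 28- or 35-day spacing (28, 28, 35, 28, 28).
The pattern: 3rd Wednesday of the month.
3rd Wednesday of September 2001: 2001-09-19.
3rd Wednesday of October 2001: 2001-10-17.
3rd Wednesday of November 2001: 2001-11-21.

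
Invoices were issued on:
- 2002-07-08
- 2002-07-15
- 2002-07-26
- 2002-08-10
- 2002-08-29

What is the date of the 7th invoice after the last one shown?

2003-05-01

Gaps: 7, 11, 15, 19 days — each gap is 4 larger than the previous one.
Next gap: 23 days. 2002-08-29 + 23 days = 2002-09-21.
Next gap: 27 days. 2002-09-21 + 27 days = 2002-10-18.
Next gap: 31 days. 2002-10-18 + 31 days = 2002-11-18.
Next gap: 35 days. 2002-11-18 + 35 days = 2002-12-23.
Next gap: 39 days. 2002-12-23 + 39 days = 2003-01-31.
Next gap: 43 days. 2003-01-31 + 43 days = 2003-03-15.
Next gap: 47 days. 2003-03-15 + 47 days = 2003-05-01.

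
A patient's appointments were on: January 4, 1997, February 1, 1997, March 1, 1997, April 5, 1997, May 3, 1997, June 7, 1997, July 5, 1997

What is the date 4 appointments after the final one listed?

These are Saturdays at 28- or 35-day spacing (28, 28, 35, 28, 35, 28).
The pattern: 1st Saturday of the month.
August 1997 — 1st Saturday is August 2, 1997.
September 1997 — 1st Saturday is September 6, 1997.
October 1997 — 1st Saturday is October 4, 1997.
November 1997 — 1st Saturday is November 1, 1997.

November 1, 1997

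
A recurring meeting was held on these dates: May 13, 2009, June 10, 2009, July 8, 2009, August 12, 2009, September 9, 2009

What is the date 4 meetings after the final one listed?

These are Wednesdays at 28- or 35-day spacing (28, 28, 35, 28).
The pattern: 2nd Wednesday of the month.
2nd Wednesday of October 2009: October 14, 2009.
2nd Wednesday of November 2009: November 11, 2009.
December 2009 — 2nd Wednesday is December 9, 2009.
2nd Wednesday of January 2010: January 13, 2010.

January 13, 2010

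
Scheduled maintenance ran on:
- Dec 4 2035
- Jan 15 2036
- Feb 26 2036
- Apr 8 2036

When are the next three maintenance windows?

Gaps between consecutive events: 42, 42, 42 days — a constant 42-day interval.
Apr 8 2036 + 42 days = May 20 2036.
May 20 2036 + 42 days = Jul 1 2036.
Jul 1 2036 + 42 days = Aug 12 2036.

May 20 2036, Jul 1 2036, Aug 12 2036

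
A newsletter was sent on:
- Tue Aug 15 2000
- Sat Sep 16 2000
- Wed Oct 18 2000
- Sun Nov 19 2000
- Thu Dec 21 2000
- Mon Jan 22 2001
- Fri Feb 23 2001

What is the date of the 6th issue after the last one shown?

Every event comes 32 days after the last (32, 32, 32, 32, 32, 32).
Fri Feb 23 2001 + 32 days = Tue Mar 27 2001.
Tue Mar 27 2001 + 32 days = Sat Apr 28 2001.
Sat Apr 28 2001 + 32 days = Wed May 30 2001.
Wed May 30 2001 + 32 days = Sun Jul 1 2001.
Sun Jul 1 2001 + 32 days = Thu Aug 2 2001.
Thu Aug 2 2001 + 32 days = Mon Sep 3 2001.

Mon Sep 3 2001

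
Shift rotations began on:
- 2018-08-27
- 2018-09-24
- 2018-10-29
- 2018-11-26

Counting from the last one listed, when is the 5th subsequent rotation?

2019-04-29

All Mondays; the gaps (28, 35, 28) vary with month length.
This is the last Monday of each month.
Last Monday of December 2018: 2018-12-31.
Last Monday of January 2019: 2019-01-28.
February 2019 ends with Monday 2019-02-25.
Last Monday of March 2019: 2019-03-25.
April 2019 ends with Monday 2019-04-29.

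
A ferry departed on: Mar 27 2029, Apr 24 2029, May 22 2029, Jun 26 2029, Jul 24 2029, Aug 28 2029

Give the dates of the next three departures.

Sep 25 2029, Oct 23 2029, Nov 27 2029

All dates are Tuesdays, 28, 28, 35, 28, 35 days apart.
Specifically, the 4th Tuesday of each month.
September 2029 — 4th Tuesday is Sep 25 2029.
4th Tuesday of October 2029: Oct 23 2029.
November 2029 — 4th Tuesday is Nov 27 2029.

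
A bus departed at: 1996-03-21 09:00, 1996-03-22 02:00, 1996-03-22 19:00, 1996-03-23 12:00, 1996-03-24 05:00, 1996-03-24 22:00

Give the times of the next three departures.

Gaps: 17, 17, 17, 17, 17 hours — each event is 17 hours after the previous one.
1996-03-24 22:00 + 17 h = 1996-03-25 15:00.
1996-03-25 15:00 + 17 h = 1996-03-26 08:00.
1996-03-26 08:00 + 17 h = 1996-03-27 01:00.

1996-03-25 15:00, 1996-03-26 08:00, 1996-03-27 01:00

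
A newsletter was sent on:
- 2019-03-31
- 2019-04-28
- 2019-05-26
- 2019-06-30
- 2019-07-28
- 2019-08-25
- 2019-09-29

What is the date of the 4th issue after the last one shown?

Every date is a Sunday; gaps 28, 28, 35, 28, 28, 35 days.
Each is the last Sunday of its month (at least one falls on the 29th or later, ruling out '4th Sunday').
Last Sunday of October 2019: 2019-10-27.
November 2019 ends with Sunday 2019-11-24.
December 2019 ends with Sunday 2019-12-29.
Last Sunday of January 2020: 2020-01-26.

2020-01-26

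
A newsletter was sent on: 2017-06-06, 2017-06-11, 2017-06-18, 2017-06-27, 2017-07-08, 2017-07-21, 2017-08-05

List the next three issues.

Gaps: 5, 7, 9, 11, 13, 15 days — each gap is 2 larger than the previous one.
Next gap: 17 days. 2017-08-05 + 17 days = 2017-08-22.
Next gap: 19 days. 2017-08-22 + 19 days = 2017-09-10.
Next gap: 21 days. 2017-09-10 + 21 days = 2017-10-01.

2017-08-22, 2017-09-10, 2017-10-01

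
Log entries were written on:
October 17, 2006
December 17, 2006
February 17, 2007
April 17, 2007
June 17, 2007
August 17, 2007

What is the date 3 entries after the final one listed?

February 17, 2008

The day-of-month is always 17 (61, 62, 59, 61, 61 days between events).
So this recurs on the 17th of every 2 months.
Next: October 2007 → October 17, 2007.
Next: December 2007 → December 17, 2007.
February 2008: February 17, 2008.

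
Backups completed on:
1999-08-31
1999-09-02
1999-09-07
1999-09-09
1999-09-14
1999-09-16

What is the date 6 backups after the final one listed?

1999-10-07

The gap pattern 2, 5, 2, 5, 2 repeats every 2 events.
These are the Tuesdays and Thursdays of each week.
The following Tuesday is 1999-09-21.
The following Thursday is 1999-09-23.
The following Tuesday is 1999-09-28.
The following Thursday is 1999-09-30.
Next Tuesday: 1999-10-05.
Next Thursday: 1999-10-07.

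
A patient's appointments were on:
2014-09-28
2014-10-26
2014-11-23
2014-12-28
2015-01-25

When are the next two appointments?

Gaps: 28, 28, 35, 28 days — a mix of 28 and 35. Every date is a Sunday.
Each is the 4th Sunday of its month.
4th Sunday of February 2015: 2015-02-22.
4th Sunday of March 2015: 2015-03-22.

2015-02-22, 2015-03-22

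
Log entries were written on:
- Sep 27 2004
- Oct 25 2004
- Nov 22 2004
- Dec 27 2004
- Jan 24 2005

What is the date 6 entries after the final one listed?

Jul 25 2005

These are Mondays at 28- or 35-day spacing (28, 28, 35, 28).
The pattern: 4th Monday of the month.
4th Monday of February 2005: Feb 28 2005.
4th Monday of March 2005: Mar 28 2005.
4th Monday of April 2005: Apr 25 2005.
May 2005 — 4th Monday is May 23 2005.
4th Monday of June 2005: Jun 27 2005.
July 2005 — 4th Monday is Jul 25 2005.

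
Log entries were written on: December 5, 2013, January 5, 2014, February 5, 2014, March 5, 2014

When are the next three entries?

The day-of-month is always 5 (31, 31, 28 days between events).
So this recurs on the 5th of each month.
Next: April 2014 → April 5, 2014.
Next: May 2014 → May 5, 2014.
Next: June 2014 → June 5, 2014.

April 5, 2014; May 5, 2014; June 5, 2014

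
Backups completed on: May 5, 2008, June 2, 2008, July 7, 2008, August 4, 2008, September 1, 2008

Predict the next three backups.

October 6, 2008; November 3, 2008; December 1, 2008

These are Mondays at 28- or 35-day spacing (28, 35, 28, 28).
The pattern: 1st Monday of the month.
1st Monday of October 2008: October 6, 2008.
1st Monday of November 2008: November 3, 2008.
December 2008 — 1st Monday is December 1, 2008.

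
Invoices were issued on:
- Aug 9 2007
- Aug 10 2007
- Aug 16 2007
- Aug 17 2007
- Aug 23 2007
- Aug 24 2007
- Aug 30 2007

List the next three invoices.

Every event lands on a Thursday or Friday (gaps cycle 1, 6, 1, 6, 1, 6).
So the schedule is: every Thursday and Friday.
Next Friday: Aug 31 2007.
Next Thursday: Sep 6 2007.
Next Friday: Sep 7 2007.

Aug 31 2007, Sep 6 2007, Sep 7 2007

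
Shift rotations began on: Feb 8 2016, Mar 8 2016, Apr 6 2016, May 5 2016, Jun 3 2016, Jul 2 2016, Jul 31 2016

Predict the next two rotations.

Every event comes 29 days after the last (29, 29, 29, 29, 29, 29).
Jul 31 2016 + 29 days = Aug 29 2016.
Aug 29 2016 + 29 days = Sep 27 2016.

Aug 29 2016, Sep 27 2016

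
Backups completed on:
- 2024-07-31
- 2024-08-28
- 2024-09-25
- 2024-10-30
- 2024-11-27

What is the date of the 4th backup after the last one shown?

2025-03-26

Every date is a Wednesday; gaps 28, 28, 35, 28 days.
Each is the last Wednesday of its month (at least one falls on the 29th or later, ruling out '4th Wednesday').
Last Wednesday of December 2024: 2024-12-25.
Last Wednesday of January 2025: 2025-01-29.
Last Wednesday of February 2025: 2025-02-26.
Last Wednesday of March 2025: 2025-03-26.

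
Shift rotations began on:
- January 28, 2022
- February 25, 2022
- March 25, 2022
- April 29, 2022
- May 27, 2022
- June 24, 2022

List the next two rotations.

July 29, 2022; August 26, 2022

All Fridays; the gaps (28, 28, 35, 28, 28) vary with month length.
This is the last Friday of each month.
July 2022 ends with Friday July 29, 2022.
Last Friday of August 2022: August 26, 2022.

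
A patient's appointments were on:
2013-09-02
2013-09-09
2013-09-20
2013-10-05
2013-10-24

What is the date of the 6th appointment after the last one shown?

2014-05-10

The spacing grows by 4 each time: 7, 11, 15, 19 days.
Next gap: 23 days. 2013-10-24 + 23 days = 2013-11-16.
Next gap: 27 days. 2013-11-16 + 27 days = 2013-12-13.
Next gap: 31 days. 2013-12-13 + 31 days = 2014-01-13.
Next gap: 35 days. 2014-01-13 + 35 days = 2014-02-17.
Next gap: 39 days. 2014-02-17 + 39 days = 2014-03-28.
Next gap: 43 days. 2014-03-28 + 43 days = 2014-05-10.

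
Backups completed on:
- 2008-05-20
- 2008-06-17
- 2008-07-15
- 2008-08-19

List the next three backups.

2008-09-16, 2008-10-21, 2008-11-18

Gaps: 28, 28, 35 days — a mix of 28 and 35. Every date is a Tuesday.
Each is the 3rd Tuesday of its month.
3rd Tuesday of September 2008: 2008-09-16.
October 2008 — 3rd Tuesday is 2008-10-21.
3rd Tuesday of November 2008: 2008-11-18.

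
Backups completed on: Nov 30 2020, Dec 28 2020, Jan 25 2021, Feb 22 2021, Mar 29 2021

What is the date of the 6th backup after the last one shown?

Sep 27 2021

All Mondays; the gaps (28, 28, 28, 35) vary with month length.
This is the last Monday of each month.
April 2021 ends with Monday Apr 26 2021.
Last Monday of May 2021: May 31 2021.
June 2021 ends with Monday Jun 28 2021.
July 2021 ends with Monday Jul 26 2021.
August 2021 ends with Monday Aug 30 2021.
September 2021 ends with Monday Sep 27 2021.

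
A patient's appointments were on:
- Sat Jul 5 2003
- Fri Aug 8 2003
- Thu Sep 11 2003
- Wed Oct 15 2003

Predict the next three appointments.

Every event comes 34 days after the last (34, 34, 34).
Wed Oct 15 2003 + 34 days = Tue Nov 18 2003.
Tue Nov 18 2003 + 34 days = Mon Dec 22 2003.
Mon Dec 22 2003 + 34 days = Sun Jan 25 2004.

Tue Nov 18 2003, Mon Dec 22 2003, Sun Jan 25 2004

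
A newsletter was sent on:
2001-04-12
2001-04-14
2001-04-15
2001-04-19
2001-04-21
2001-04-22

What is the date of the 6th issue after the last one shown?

Every event lands on a Thursday or Saturday or Sunday (gaps cycle 2, 1, 4, 2, 1).
So the schedule is: every Thursday, Saturday and Sunday.
Next Thursday: 2001-04-26.
The following Saturday is 2001-04-28.
Next Sunday: 2001-04-29.
The following Thursday is 2001-05-03.
Next Saturday: 2001-05-05.
The following Sunday is 2001-05-06.

2001-05-06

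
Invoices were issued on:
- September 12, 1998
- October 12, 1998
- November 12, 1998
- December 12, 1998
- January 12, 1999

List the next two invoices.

February 12, 1999; March 12, 1999

The day-of-month is always 12 (30, 31, 30, 31 days between events).
So this recurs on the 12th of each month.
February 1999: February 12, 1999.
Next: March 1999 → March 12, 1999.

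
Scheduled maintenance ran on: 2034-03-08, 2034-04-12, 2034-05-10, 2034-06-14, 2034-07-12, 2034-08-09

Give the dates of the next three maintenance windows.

Gaps: 35, 28, 35, 28, 28 days — a mix of 28 and 35. Every date is a Wednesday.
Each is the 2nd Wednesday of its month.
2nd Wednesday of September 2034: 2034-09-13.
October 2034 — 2nd Wednesday is 2034-10-11.
2nd Wednesday of November 2034: 2034-11-08.

2034-09-13, 2034-10-11, 2034-11-08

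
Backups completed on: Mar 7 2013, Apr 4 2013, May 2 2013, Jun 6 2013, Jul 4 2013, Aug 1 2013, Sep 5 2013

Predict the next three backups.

All dates are Thursdays, 28, 28, 35, 28, 28, 35 days apart.
Specifically, the 1st Thursday of each month.
October 2013 — 1st Thursday is Oct 3 2013.
November 2013 — 1st Thursday is Nov 7 2013.
1st Thursday of December 2013: Dec 5 2013.

Oct 3 2013, Nov 7 2013, Dec 5 2013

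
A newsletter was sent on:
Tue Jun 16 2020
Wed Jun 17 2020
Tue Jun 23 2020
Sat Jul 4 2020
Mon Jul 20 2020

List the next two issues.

The spacing grows by 5 each time: 1, 6, 11, 16 days.
Next gap: 21 days. Mon Jul 20 2020 + 21 days = Mon Aug 10 2020.
Next gap: 26 days. Mon Aug 10 2020 + 26 days = Sat Sep 5 2020.

Mon Aug 10 2020, Sat Sep 5 2020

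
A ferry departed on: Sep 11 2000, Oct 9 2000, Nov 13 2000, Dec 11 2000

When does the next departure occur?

All dates are Mondays, 28, 35, 28 days apart.
Specifically, the 2nd Monday of each month.
January 2001 — 2nd Monday is Jan 8 2001.

Jan 8 2001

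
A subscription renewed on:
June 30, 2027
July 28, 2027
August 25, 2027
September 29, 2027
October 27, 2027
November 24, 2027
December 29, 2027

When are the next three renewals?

These are Wednesdays with 28, 28, 35, 28, 28, 35-day gaps.
Each is the final Wednesday of its month — June 30, 2027 is past the 28th, so '4th Wednesday' doesn't fit.
Last Wednesday of January 2028: January 26, 2028.
February 2028 ends with Wednesday February 23, 2028.
Last Wednesday of March 2028: March 29, 2028.

January 26, 2028; February 23, 2028; March 29, 2028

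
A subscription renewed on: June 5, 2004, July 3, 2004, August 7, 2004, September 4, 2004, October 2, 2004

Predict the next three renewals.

November 6, 2004; December 4, 2004; January 1, 2005

These are Saturdays at 28- or 35-day spacing (28, 35, 28, 28).
The pattern: 1st Saturday of the month.
1st Saturday of November 2004: November 6, 2004.
December 2004 — 1st Saturday is December 4, 2004.
January 2005 — 1st Saturday is January 1, 2005.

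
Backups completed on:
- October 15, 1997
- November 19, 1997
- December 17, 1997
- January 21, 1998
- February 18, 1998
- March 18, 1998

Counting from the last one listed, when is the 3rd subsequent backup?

These are Wednesdays at 28- or 35-day spacing (35, 28, 35, 28, 28).
The pattern: 3rd Wednesday of the month.
April 1998 — 3rd Wednesday is April 15, 1998.
3rd Wednesday of May 1998: May 20, 1998.
3rd Wednesday of June 1998: June 17, 1998.

June 17, 1998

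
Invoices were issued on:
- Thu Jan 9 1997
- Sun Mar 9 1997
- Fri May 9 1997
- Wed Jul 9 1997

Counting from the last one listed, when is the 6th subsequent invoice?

Thu Jul 9 1998

Gaps: 59, 61, 61 days — not constant. Every event is on the 9th of the month.
Pattern: the 9th of every 2 months.
September 1997: Tue Sep 9 1997.
Next: November 1997 → Sun Nov 9 1997.
Next: January 1998 → Fri Jan 9 1998.
Next: March 1998 → Mon Mar 9 1998.
Next: May 1998 → Sat May 9 1998.
Next: July 1998 → Thu Jul 9 1998.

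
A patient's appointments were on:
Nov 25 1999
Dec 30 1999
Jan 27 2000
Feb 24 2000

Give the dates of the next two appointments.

All Thursdays; the gaps (35, 28, 28) vary with month length.
This is the last Thursday of each month.
March 2000 ends with Thursday Mar 30 2000.
Last Thursday of April 2000: Apr 27 2000.

Mar 30 2000, Apr 27 2000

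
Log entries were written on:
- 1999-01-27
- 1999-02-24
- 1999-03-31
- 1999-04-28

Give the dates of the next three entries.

All Wednesdays; the gaps (28, 35, 28) vary with month length.
This is the last Wednesday of each month.
Last Wednesday of May 1999: 1999-05-26.
Last Wednesday of June 1999: 1999-06-30.
July 1999 ends with Wednesday 1999-07-28.

1999-05-26, 1999-06-30, 1999-07-28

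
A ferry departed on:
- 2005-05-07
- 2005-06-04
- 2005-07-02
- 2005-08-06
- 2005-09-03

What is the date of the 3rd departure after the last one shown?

These are Saturdays at 28- or 35-day spacing (28, 28, 35, 28).
The pattern: 1st Saturday of the month.
1st Saturday of October 2005: 2005-10-01.
1st Saturday of November 2005: 2005-11-05.
1st Saturday of December 2005: 2005-12-03.

2005-12-03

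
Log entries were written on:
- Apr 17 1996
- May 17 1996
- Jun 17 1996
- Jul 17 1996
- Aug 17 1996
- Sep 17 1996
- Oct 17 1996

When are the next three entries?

Each date is the 17th; the gaps (30, 31, 30, 31, 31, 30) track the month lengths.
The rule is the 17th of each month.
Next: November 1996 → Nov 17 1996.
December 1996: Dec 17 1996.
January 1997: Jan 17 1997.

Nov 17 1996, Dec 17 1996, Jan 17 1997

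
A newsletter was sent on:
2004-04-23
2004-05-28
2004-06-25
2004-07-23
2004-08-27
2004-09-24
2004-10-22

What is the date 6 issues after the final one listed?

All dates are Fridays, 35, 28, 28, 35, 28, 28 days apart.
Specifically, the 4th Friday of each month.
4th Friday of November 2004: 2004-11-26.
December 2004 — 4th Friday is 2004-12-24.
January 2005 — 4th Friday is 2005-01-28.
4th Friday of February 2005: 2005-02-25.
March 2005 — 4th Friday is 2005-03-25.
April 2005 — 4th Friday is 2005-04-22.

2005-04-22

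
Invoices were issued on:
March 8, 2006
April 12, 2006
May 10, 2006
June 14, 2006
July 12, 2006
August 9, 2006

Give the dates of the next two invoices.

September 13, 2006; October 11, 2006

All dates are Wednesdays, 35, 28, 35, 28, 28 days apart.
Specifically, the 2nd Wednesday of each month.
2nd Wednesday of September 2006: September 13, 2006.
2nd Wednesday of October 2006: October 11, 2006.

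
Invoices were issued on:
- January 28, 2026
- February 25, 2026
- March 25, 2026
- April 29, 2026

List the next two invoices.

Every date is a Wednesday; gaps 28, 28, 35 days.
Each is the last Wednesday of its month (at least one falls on the 29th or later, ruling out '4th Wednesday').
May 2026 ends with Wednesday May 27, 2026.
June 2026 ends with Wednesday June 24, 2026.

May 27, 2026; June 24, 2026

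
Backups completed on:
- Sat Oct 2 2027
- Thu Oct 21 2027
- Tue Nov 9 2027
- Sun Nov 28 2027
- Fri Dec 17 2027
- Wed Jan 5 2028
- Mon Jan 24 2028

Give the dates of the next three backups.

The spacing is 19, 19, 19, 19, 19, 19 days — always 19 days.
Mon Jan 24 2028 + 19 days = Sat Feb 12 2028.
Sat Feb 12 2028 + 19 days = Thu Mar 2 2028.
Thu Mar 2 2028 + 19 days = Tue Mar 21 2028.

Sat Feb 12 2028, Thu Mar 2 2028, Tue Mar 21 2028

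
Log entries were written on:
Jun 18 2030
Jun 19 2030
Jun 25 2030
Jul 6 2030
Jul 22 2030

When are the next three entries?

Intervals are 1, 6, 11, 16 days — an arithmetic progression with common difference 5.
Next gap: 21 days. Jul 22 2030 + 21 days = Aug 12 2030.
Next gap: 26 days. Aug 12 2030 + 26 days = Sep 7 2030.
Next gap: 31 days. Sep 7 2030 + 31 days = Oct 8 2030.

Aug 12 2030, Sep 7 2030, Oct 8 2030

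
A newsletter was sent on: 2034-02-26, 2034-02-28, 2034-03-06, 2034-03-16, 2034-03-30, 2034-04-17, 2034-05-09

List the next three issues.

2034-06-04, 2034-07-04, 2034-08-07

The spacing grows by 4 each time: 2, 6, 10, 14, 18, 22 days.
Next gap: 26 days. 2034-05-09 + 26 days = 2034-06-04.
Next gap: 30 days. 2034-06-04 + 30 days = 2034-07-04.
Next gap: 34 days. 2034-07-04 + 34 days = 2034-08-07.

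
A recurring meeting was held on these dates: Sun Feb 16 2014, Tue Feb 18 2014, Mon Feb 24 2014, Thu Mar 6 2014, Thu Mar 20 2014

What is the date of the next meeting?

Intervals are 2, 6, 10, 14 days — an arithmetic progression with common difference 4.
Next gap: 18 days. Thu Mar 20 2014 + 18 days = Mon Apr 7 2014.

Mon Apr 7 2014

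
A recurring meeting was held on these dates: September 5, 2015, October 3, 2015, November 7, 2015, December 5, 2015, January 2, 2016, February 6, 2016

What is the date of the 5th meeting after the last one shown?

July 2, 2016

All dates are Saturdays, 28, 35, 28, 28, 35 days apart.
Specifically, the 1st Saturday of each month.
1st Saturday of March 2016: March 5, 2016.
April 2016 — 1st Saturday is April 2, 2016.
May 2016 — 1st Saturday is May 7, 2016.
June 2016 — 1st Saturday is June 4, 2016.
July 2016 — 1st Saturday is July 2, 2016.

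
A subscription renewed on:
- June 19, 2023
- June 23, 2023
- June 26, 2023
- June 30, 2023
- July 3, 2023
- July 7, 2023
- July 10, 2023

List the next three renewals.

Every event lands on a Monday or Friday (gaps cycle 4, 3, 4, 3, 4, 3).
So the schedule is: every Monday and Friday.
The following Friday is July 14, 2023.
Next Monday: July 17, 2023.
The following Friday is July 21, 2023.

July 14, 2023; July 17, 2023; July 21, 2023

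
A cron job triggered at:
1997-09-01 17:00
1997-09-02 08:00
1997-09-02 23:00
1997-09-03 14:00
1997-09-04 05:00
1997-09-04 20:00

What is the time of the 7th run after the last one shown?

1997-09-09 05:00

Spacing: 15, 15, 15, 15, 15 h — constant 15 h.
1997-09-04 20:00 + 15 h = 1997-09-05 11:00.
1997-09-05 11:00 + 15 h = 1997-09-06 02:00.
1997-09-06 02:00 + 15 h = 1997-09-06 17:00.
1997-09-06 17:00 + 15 h = 1997-09-07 08:00.
1997-09-07 08:00 + 15 h = 1997-09-07 23:00.
1997-09-07 23:00 + 15 h = 1997-09-08 14:00.
1997-09-08 14:00 + 15 h = 1997-09-09 05:00.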